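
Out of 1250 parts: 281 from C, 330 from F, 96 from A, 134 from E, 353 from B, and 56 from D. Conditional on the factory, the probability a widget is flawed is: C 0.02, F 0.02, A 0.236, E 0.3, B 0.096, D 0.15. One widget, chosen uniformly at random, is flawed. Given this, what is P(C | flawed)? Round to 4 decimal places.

0.0479

Unnormalized posteriors (prior × likelihood):
  C: 0.2248 × 0.02 = 0.004496
  F: 0.264 × 0.02 = 0.00528
  A: 0.0768 × 0.236 = 0.0181248
  E: 0.1072 × 0.3 = 0.03216
  B: 0.2824 × 0.096 = 0.0271104
  D: 0.0448 × 0.15 = 0.00672
Sum = 0.0938912.
P(C | evidence) = 0.004496 / 0.0938912 ≈ 0.0479.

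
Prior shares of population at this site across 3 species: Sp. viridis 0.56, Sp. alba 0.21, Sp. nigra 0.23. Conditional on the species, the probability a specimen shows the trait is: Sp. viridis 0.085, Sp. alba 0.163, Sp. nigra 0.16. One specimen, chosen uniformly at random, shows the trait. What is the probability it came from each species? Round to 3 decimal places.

Sp. viridis 0.401, Sp. alba 0.289, Sp. nigra 0.310

Compute prior × likelihood for every hypothesis:
  Sp. viridis: 0.56 × 0.085 = 0.0476
  Sp. alba: 0.21 × 0.163 = 0.03423
  Sp. nigra: 0.23 × 0.16 = 0.0368
Normalizing constant = 0.11863.
P(Sp. viridis | trait) = 0.0476/0.11863 ≈ 0.401
P(Sp. alba | trait) = 0.03423/0.11863 ≈ 0.289
P(Sp. nigra | trait) = 0.0368/0.11863 ≈ 0.310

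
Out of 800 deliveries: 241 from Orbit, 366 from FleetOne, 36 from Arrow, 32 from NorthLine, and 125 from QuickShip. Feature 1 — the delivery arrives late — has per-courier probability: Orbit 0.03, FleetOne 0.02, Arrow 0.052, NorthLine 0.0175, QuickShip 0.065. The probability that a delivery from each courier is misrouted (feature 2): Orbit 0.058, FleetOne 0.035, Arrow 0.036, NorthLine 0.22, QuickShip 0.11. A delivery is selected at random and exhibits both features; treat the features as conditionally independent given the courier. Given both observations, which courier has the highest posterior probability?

QuickShip

Prior × likelihood for each hypothesis:
  Orbit: 0.30125 × 0.03 × 0.058 = 0.000524175
  FleetOne: 0.4575 × 0.02 × 0.035 = 0.00032025
  Arrow: 0.045 × 0.052 × 0.036 = 0.00008424
  NorthLine: 0.04 × 0.0175 × 0.22 = 0.000154
  QuickShip: 0.15625 × 0.065 × 0.11 = 0.0011171875
Total = 0.0021998525.
Largest term belongs to QuickShip, so QuickShip is most probable.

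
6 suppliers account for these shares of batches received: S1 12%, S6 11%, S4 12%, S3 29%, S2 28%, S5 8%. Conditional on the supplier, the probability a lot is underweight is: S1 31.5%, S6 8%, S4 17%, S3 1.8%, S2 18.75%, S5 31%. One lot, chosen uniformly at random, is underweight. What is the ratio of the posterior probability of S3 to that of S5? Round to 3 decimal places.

Prior × likelihood for each hypothesis:
  S1: 0.12 × 0.315 = 0.0378
  S6: 0.11 × 0.08 = 0.0088
  S4: 0.12 × 0.17 = 0.0204
  S3: 0.29 × 0.018 = 0.00522
  S2: 0.28 × 0.1875 = 0.0525
  S5: 0.08 × 0.31 = 0.0248
Sum = 0.14952.
The ratio is 0.00522 / 0.0248 (the normalizer cancels) = 0.210.

0.210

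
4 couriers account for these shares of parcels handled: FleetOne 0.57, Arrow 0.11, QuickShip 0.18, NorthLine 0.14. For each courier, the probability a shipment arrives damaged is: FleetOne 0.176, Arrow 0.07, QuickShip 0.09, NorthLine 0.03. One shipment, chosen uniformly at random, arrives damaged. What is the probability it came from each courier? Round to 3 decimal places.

FleetOne 0.781, Arrow 0.060, QuickShip 0.126, NorthLine 0.033

Unnormalized posteriors (prior × likelihood):
  FleetOne: 0.57 × 0.176 = 0.10032
  Arrow: 0.11 × 0.07 = 0.0077
  QuickShip: 0.18 × 0.09 = 0.0162
  NorthLine: 0.14 × 0.03 = 0.0042
Sum = 0.12842.
P(FleetOne | damaged) = 0.10032/0.12842 ≈ 0.781
P(Arrow | damaged) = 0.0077/0.12842 ≈ 0.060
P(QuickShip | damaged) = 0.0162/0.12842 ≈ 0.126
P(NorthLine | damaged) = 0.0042/0.12842 ≈ 0.033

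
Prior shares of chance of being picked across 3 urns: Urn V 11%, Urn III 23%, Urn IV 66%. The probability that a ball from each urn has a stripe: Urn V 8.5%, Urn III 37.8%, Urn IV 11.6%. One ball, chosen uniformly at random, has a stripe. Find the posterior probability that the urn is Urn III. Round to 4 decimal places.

0.5030

Compute prior × likelihood for every hypothesis:
  Urn V: 0.11 × 0.085 = 0.00935
  Urn III: 0.23 × 0.378 = 0.08694
  Urn IV: 0.66 × 0.116 = 0.07656
Sum = 0.17285.
P(Urn III | evidence) = 0.08694 / 0.17285 ≈ 0.5030.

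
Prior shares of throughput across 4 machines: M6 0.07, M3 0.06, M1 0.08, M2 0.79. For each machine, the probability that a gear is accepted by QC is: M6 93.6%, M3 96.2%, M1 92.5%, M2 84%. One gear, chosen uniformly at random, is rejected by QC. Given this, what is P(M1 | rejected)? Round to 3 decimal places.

Taking complements, P(rejected | each) = M6 0.064, M3 0.038, M1 0.075, M2 0.16.
Unnormalized posteriors (prior × likelihood):
  M6: 0.07 × 0.064 = 0.00448
  M3: 0.06 × 0.038 = 0.00228
  M1: 0.08 × 0.075 = 0.006
  M2: 0.79 × 0.16 = 0.1264
Normalizing constant = 0.13916.
P(M1 | evidence) = 0.006 / 0.13916 ≈ 0.043.

0.043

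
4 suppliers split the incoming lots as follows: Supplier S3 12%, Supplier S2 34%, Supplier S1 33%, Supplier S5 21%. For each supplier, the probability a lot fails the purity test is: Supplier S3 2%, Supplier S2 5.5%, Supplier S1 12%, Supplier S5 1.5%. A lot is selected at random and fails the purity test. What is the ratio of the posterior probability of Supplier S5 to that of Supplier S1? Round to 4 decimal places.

Compute prior × likelihood for every hypothesis:
  Supplier S3: 0.12 × 0.02 = 0.0024
  Supplier S2: 0.34 × 0.055 = 0.0187
  Supplier S1: 0.33 × 0.12 = 0.0396
  Supplier S5: 0.21 × 0.015 = 0.00315
Total = 0.06385.
The ratio is 0.00315 / 0.0396 (the normalizer cancels) = 0.0795.

0.0795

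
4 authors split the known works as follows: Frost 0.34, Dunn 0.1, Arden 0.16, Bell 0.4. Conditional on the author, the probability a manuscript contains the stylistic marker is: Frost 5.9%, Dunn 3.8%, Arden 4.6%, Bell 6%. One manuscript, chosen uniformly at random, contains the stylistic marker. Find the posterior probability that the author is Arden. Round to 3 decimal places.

Compute prior × likelihood for every hypothesis:
  Frost: 0.34 × 0.059 = 0.02006
  Dunn: 0.1 × 0.038 = 0.0038
  Arden: 0.16 × 0.046 = 0.00736
  Bell: 0.4 × 0.06 = 0.024
Normalizing constant = 0.05522.
P(Arden | evidence) = 0.00736 / 0.05522 ≈ 0.133.

0.133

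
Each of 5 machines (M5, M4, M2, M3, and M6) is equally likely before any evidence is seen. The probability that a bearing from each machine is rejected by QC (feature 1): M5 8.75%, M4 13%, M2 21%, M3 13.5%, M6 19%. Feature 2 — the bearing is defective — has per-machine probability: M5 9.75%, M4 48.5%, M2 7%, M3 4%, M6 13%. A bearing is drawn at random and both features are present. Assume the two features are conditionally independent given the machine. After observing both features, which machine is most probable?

With a uniform prior (1/5 each), posterior ∝ likelihood:
  M5: 0.0875 × 0.0975 = 0.00853125
  M4: 0.13 × 0.485 = 0.06305
  M2: 0.21 × 0.07 = 0.0147
  M3: 0.135 × 0.04 = 0.0054
  M6: 0.19 × 0.13 = 0.0247
Total = 0.11638125.
Largest term belongs to M4, so M4 is most probable.

M4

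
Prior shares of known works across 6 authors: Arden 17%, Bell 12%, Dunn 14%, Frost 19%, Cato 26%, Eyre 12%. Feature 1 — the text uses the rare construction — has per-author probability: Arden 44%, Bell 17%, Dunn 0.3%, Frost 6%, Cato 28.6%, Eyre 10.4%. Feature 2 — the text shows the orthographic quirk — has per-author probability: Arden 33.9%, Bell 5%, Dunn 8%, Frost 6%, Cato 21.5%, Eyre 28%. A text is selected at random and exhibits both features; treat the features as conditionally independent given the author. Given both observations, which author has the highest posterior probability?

Arden

By Bayes' rule, posterior ∝ prior × likelihood:
  Arden: 0.17 × 0.44 × 0.339 = 0.0253572
  Bell: 0.12 × 0.17 × 0.05 = 0.00102
  Dunn: 0.14 × 0.003 × 0.08 = 0.0000336
  Frost: 0.19 × 0.06 × 0.06 = 0.000684
  Cato: 0.26 × 0.286 × 0.215 = 0.0159874
  Eyre: 0.12 × 0.104 × 0.28 = 0.0034944
Sum = 0.0465766.
Largest term belongs to Arden, so Arden is most probable.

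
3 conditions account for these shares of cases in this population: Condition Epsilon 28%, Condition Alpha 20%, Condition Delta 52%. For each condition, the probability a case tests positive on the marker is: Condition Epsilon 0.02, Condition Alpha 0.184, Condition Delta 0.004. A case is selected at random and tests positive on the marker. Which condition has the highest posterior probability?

Condition Alpha

By Bayes' rule, posterior ∝ prior × likelihood:
  Condition Epsilon: 0.28 × 0.02 = 0.0056
  Condition Alpha: 0.2 × 0.184 = 0.0368
  Condition Delta: 0.52 × 0.004 = 0.00208
Total = 0.04448.
Largest term belongs to Condition Alpha, so Condition Alpha is most probable.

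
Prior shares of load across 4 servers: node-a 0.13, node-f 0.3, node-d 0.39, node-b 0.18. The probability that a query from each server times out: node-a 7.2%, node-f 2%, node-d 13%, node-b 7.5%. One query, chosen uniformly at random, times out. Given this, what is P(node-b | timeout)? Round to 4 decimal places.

0.1697

By Bayes' rule, posterior ∝ prior × likelihood:
  node-a: 0.13 × 0.072 = 0.00936
  node-f: 0.3 × 0.02 = 0.006
  node-d: 0.39 × 0.13 = 0.0507
  node-b: 0.18 × 0.075 = 0.0135
Total = 0.07956.
P(node-b | evidence) = 0.0135 / 0.07956 ≈ 0.1697.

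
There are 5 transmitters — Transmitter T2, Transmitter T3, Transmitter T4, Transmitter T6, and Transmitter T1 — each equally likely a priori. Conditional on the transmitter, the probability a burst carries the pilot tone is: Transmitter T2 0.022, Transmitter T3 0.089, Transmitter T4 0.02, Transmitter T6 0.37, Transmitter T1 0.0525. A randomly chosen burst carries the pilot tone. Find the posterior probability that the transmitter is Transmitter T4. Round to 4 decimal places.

With a uniform prior (1/5 each), posterior ∝ likelihood:
  Transmitter T2: 0.022
  Transmitter T3: 0.089
  Transmitter T4: 0.02
  Transmitter T6: 0.37
  Transmitter T1: 0.0525
Total = 0.5535.
P(Transmitter T4 | evidence) = 0.02 / 0.5535 ≈ 0.0361.

0.0361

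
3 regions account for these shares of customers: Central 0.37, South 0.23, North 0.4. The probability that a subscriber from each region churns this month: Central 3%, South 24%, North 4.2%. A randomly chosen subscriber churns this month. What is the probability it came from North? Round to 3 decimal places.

0.202

Compute prior × likelihood for every hypothesis:
  Central: 0.37 × 0.03 = 0.0111
  South: 0.23 × 0.24 = 0.0552
  North: 0.4 × 0.042 = 0.0168
Normalizing constant = 0.0831.
P(North | evidence) = 0.0168 / 0.0831 ≈ 0.202.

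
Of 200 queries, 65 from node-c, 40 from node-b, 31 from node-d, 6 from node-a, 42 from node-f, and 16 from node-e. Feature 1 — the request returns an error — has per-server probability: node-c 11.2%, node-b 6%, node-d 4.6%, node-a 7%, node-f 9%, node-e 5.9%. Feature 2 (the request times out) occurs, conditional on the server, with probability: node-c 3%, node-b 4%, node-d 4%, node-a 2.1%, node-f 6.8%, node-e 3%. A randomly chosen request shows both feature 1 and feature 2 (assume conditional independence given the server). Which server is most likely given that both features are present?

node-f

Unnormalized posteriors (prior × likelihood):
  node-c: 0.325 × 0.112 × 0.03 = 0.001092
  node-b: 0.2 × 0.06 × 0.04 = 0.00048
  node-d: 0.155 × 0.046 × 0.04 = 0.0002852
  node-a: 0.03 × 0.07 × 0.021 = 0.0000441
  node-f: 0.21 × 0.09 × 0.068 = 0.0012852
  node-e: 0.08 × 0.059 × 0.03 = 0.0001416
Sum = 0.0033281.
Largest term belongs to node-f, so node-f is most probable.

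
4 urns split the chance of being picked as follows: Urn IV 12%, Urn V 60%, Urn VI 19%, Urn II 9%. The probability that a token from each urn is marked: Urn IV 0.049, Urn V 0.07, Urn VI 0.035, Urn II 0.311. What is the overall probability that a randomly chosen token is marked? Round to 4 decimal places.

Unnormalized posteriors (prior × likelihood):
  Urn IV: 0.12 × 0.049 = 0.00588
  Urn V: 0.6 × 0.07 = 0.042
  Urn VI: 0.19 × 0.035 = 0.00665
  Urn II: 0.09 × 0.311 = 0.02799
P(marked) = 0.00588 + 0.042 + 0.00665 + 0.02799 = 0.08252 → 0.0825.

0.0825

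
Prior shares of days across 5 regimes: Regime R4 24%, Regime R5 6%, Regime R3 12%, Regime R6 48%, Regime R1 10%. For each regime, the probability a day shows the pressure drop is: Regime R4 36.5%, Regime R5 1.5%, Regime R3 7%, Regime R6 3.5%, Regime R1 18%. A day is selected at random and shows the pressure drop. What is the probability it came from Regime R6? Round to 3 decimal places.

0.128

Prior × likelihood for each hypothesis:
  Regime R4: 0.24 × 0.365 = 0.0876
  Regime R5: 0.06 × 0.015 = 0.0009
  Regime R3: 0.12 × 0.07 = 0.0084
  Regime R6: 0.48 × 0.035 = 0.0168
  Regime R1: 0.1 × 0.18 = 0.018
Sum = 0.1317.
P(Regime R6 | evidence) = 0.0168 / 0.1317 ≈ 0.128.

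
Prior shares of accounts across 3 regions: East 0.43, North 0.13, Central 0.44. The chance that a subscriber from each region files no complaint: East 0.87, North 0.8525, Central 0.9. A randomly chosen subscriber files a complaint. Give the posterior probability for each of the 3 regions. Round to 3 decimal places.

East 0.469, North 0.161, Central 0.370

Taking complements, P(complaint | each) = East 0.13, North 0.1475, Central 0.1.
Compute prior × likelihood for every hypothesis:
  East: 0.43 × 0.13 = 0.0559
  North: 0.13 × 0.1475 = 0.019175
  Central: 0.44 × 0.1 = 0.044
Sum = 0.119075.
P(East | complaint) = 0.0559/0.119075 ≈ 0.469
P(North | complaint) = 0.019175/0.119075 ≈ 0.161
P(Central | complaint) = 0.044/0.119075 ≈ 0.370
(Check: 0.469+0.161+0.370 = 1.000.)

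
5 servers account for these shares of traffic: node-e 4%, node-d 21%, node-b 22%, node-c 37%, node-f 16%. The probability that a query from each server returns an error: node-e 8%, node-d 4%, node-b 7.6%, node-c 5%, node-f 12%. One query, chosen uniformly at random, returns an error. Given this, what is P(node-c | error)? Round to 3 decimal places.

Compute prior × likelihood for every hypothesis:
  node-e: 0.04 × 0.08 = 0.0032
  node-d: 0.21 × 0.04 = 0.0084
  node-b: 0.22 × 0.076 = 0.01672
  node-c: 0.37 × 0.05 = 0.0185
  node-f: 0.16 × 0.12 = 0.0192
Normalizing constant = 0.06602.
P(node-c | evidence) = 0.0185 / 0.06602 ≈ 0.280.

0.280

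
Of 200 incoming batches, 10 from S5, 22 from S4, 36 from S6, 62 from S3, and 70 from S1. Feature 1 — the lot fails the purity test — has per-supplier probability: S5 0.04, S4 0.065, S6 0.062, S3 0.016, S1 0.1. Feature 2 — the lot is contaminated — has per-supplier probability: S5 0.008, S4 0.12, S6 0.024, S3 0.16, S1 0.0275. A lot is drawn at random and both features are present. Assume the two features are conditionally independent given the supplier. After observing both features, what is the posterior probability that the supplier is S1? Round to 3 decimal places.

0.332

Unnormalized posteriors (prior × likelihood):
  S5: 0.05 × 0.04 × 0.008 = 0.000016
  S4: 0.11 × 0.065 × 0.12 = 0.000858
  S6: 0.18 × 0.062 × 0.024 = 0.00026784
  S3: 0.31 × 0.016 × 0.16 = 0.0007936
  S1: 0.35 × 0.1 × 0.0275 = 0.0009625
Sum = 0.00289794.
P(S1 | evidence) = 0.0009625 / 0.00289794 ≈ 0.332.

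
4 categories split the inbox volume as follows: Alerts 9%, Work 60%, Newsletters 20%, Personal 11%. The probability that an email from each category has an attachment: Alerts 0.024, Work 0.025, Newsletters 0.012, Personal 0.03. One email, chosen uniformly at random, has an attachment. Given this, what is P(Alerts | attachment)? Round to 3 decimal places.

0.094

Unnormalized posteriors (prior × likelihood):
  Alerts: 0.09 × 0.024 = 0.00216
  Work: 0.6 × 0.025 = 0.015
  Newsletters: 0.2 × 0.012 = 0.0024
  Personal: 0.11 × 0.03 = 0.0033
Sum = 0.02286.
P(Alerts | evidence) = 0.00216 / 0.02286 ≈ 0.094.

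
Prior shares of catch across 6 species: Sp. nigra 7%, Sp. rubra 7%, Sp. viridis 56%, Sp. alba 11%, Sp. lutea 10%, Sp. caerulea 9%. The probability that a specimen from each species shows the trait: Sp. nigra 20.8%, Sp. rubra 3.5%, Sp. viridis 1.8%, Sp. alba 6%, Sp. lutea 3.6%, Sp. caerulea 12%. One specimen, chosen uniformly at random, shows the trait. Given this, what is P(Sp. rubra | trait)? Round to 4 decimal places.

0.0509

By Bayes' rule, posterior ∝ prior × likelihood:
  Sp. nigra: 0.07 × 0.208 = 0.01456
  Sp. rubra: 0.07 × 0.035 = 0.00245
  Sp. viridis: 0.56 × 0.018 = 0.01008
  Sp. alba: 0.11 × 0.06 = 0.0066
  Sp. lutea: 0.1 × 0.036 = 0.0036
  Sp. caerulea: 0.09 × 0.12 = 0.0108
Normalizing constant = 0.04809.
P(Sp. rubra | evidence) = 0.00245 / 0.04809 ≈ 0.0509.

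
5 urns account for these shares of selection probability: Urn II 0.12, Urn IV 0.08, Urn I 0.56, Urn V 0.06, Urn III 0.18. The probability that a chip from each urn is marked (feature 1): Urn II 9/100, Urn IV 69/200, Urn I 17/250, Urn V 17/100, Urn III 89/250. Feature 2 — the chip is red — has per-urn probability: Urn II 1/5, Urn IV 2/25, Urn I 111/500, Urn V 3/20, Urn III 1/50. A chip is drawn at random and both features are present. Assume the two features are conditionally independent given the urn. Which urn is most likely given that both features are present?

Unnormalized posteriors (prior × likelihood):
  Urn II: 0.12 × 0.09 × 0.2 = 0.00216
  Urn IV: 0.08 × 0.345 × 0.08 = 0.002208
  Urn I: 0.56 × 0.068 × 0.222 = 0.00845376
  Urn V: 0.06 × 0.17 × 0.15 = 0.00153
  Urn III: 0.18 × 0.356 × 0.02 = 0.0012816
Normalizing constant = 0.01563336.
Largest term belongs to Urn I, so Urn I is most probable.

Urn I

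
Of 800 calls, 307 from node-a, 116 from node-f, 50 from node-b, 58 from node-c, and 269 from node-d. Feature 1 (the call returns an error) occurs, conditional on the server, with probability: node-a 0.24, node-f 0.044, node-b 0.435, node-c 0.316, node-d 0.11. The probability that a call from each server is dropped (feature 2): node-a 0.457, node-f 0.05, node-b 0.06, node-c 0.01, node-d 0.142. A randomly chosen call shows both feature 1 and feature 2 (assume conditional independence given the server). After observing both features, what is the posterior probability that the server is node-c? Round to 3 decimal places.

0.005

Unnormalized posteriors (prior × likelihood):
  node-a: 0.38375 × 0.24 × 0.457 = 0.0420897
  node-f: 0.145 × 0.044 × 0.05 = 0.000319
  node-b: 0.0625 × 0.435 × 0.06 = 0.00163125
  node-c: 0.0725 × 0.316 × 0.01 = 0.0002291
  node-d: 0.33625 × 0.11 × 0.142 = 0.005252225
Sum = 0.049521275.
P(node-c | evidence) = 0.0002291 / 0.049521275 ≈ 0.005.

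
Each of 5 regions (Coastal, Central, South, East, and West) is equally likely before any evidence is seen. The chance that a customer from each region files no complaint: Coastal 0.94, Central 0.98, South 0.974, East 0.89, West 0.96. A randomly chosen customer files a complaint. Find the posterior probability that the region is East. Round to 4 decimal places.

0.4297

Taking complements, P(complaint | each) = Coastal 0.06, Central 0.02, South 0.026, East 0.11, West 0.04.
With a uniform prior (1/5 each), posterior ∝ likelihood:
  Coastal: 0.06
  Central: 0.02
  South: 0.026
  East: 0.11
  West: 0.04
Total = 0.256.
P(East | evidence) = 0.11 / 0.256 ≈ 0.4297.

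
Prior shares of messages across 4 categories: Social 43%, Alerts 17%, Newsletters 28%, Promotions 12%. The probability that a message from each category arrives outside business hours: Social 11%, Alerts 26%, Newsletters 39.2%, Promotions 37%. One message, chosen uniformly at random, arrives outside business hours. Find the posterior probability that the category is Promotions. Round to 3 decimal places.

0.181

Compute prior × likelihood for every hypothesis:
  Social: 0.43 × 0.11 = 0.0473
  Alerts: 0.17 × 0.26 = 0.0442
  Newsletters: 0.28 × 0.392 = 0.10976
  Promotions: 0.12 × 0.37 = 0.0444
Total = 0.24566.
P(Promotions | evidence) = 0.0444 / 0.24566 ≈ 0.181.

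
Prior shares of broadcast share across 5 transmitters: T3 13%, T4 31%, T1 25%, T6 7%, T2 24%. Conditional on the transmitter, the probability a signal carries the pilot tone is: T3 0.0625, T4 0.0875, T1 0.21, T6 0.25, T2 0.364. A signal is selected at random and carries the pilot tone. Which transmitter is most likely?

Prior × likelihood for each hypothesis:
  T3: 0.13 × 0.0625 = 0.008125
  T4: 0.31 × 0.0875 = 0.027125
  T1: 0.25 × 0.21 = 0.0525
  T6: 0.07 × 0.25 = 0.0175
  T2: 0.24 × 0.364 = 0.08736
Total = 0.19261.
Largest term belongs to T2, so T2 is most probable.

T2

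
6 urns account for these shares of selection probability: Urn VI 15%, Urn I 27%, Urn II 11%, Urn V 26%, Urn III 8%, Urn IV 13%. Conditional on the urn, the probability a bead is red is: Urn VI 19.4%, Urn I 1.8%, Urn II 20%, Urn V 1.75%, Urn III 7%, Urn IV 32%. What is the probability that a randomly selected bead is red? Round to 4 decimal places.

Unnormalized posteriors (prior × likelihood):
  Urn VI: 0.15 × 0.194 = 0.0291
  Urn I: 0.27 × 0.018 = 0.00486
  Urn II: 0.11 × 0.2 = 0.022
  Urn V: 0.26 × 0.0175 = 0.00455
  Urn III: 0.08 × 0.07 = 0.0056
  Urn IV: 0.13 × 0.32 = 0.0416
P(red) = 0.0291 + 0.00486 + 0.022 + 0.00455 + 0.0056 + 0.0416 = 0.10771 → 0.1077.

0.1077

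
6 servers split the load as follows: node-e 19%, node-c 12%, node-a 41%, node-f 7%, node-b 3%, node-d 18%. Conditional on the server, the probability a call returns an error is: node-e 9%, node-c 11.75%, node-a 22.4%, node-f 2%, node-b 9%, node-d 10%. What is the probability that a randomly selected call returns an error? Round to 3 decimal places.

0.145

By Bayes' rule, posterior ∝ prior × likelihood:
  node-e: 0.19 × 0.09 = 0.0171
  node-c: 0.12 × 0.1175 = 0.0141
  node-a: 0.41 × 0.224 = 0.09184
  node-f: 0.07 × 0.02 = 0.0014
  node-b: 0.03 × 0.09 = 0.0027
  node-d: 0.18 × 0.1 = 0.018
P(error) = 0.0171 + 0.0141 + 0.09184 + 0.0014 + 0.0027 + 0.018 = 0.14514 → 0.145.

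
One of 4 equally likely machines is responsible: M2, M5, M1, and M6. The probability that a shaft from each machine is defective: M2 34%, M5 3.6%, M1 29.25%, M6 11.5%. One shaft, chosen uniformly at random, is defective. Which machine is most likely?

M2

With a uniform prior (1/4 each), posterior ∝ likelihood:
  M2: 0.34
  M5: 0.036
  M1: 0.2925
  M6: 0.115
Normalizing constant = 0.7835.
Largest term belongs to M2, so M2 is most probable.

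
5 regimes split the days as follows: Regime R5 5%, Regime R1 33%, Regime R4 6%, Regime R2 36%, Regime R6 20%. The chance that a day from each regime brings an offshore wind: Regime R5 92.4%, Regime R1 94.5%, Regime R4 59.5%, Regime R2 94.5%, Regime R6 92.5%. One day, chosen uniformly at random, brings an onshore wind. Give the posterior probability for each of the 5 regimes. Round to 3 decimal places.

Taking complements, P(onshore | each) = Regime R5 0.076, Regime R1 0.055, Regime R4 0.405, Regime R2 0.055, Regime R6 0.075.
By Bayes' rule, posterior ∝ prior × likelihood:
  Regime R5: 0.05 × 0.076 = 0.0038
  Regime R1: 0.33 × 0.055 = 0.01815
  Regime R4: 0.06 × 0.405 = 0.0243
  Regime R2: 0.36 × 0.055 = 0.0198
  Regime R6: 0.2 × 0.075 = 0.015
Sum = 0.08105.
P(Regime R5 | onshore) = 0.0038/0.08105 ≈ 0.047
P(Regime R1 | onshore) = 0.01815/0.08105 ≈ 0.224
P(Regime R4 | onshore) = 0.0243/0.08105 ≈ 0.300
P(Regime R2 | onshore) = 0.0198/0.08105 ≈ 0.244
P(Regime R6 | onshore) = 0.015/0.08105 ≈ 0.185

Regime R5 0.047, Regime R1 0.224, Regime R4 0.300, Regime R2 0.244, Regime R6 0.185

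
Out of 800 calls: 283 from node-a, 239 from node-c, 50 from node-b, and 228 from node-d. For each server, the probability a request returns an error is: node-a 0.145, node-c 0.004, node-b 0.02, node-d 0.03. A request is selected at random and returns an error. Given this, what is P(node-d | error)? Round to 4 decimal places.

0.1373

By Bayes' rule, posterior ∝ prior × likelihood:
  node-a: 0.35375 × 0.145 = 0.05129375
  node-c: 0.29875 × 0.004 = 0.001195
  node-b: 0.0625 × 0.02 = 0.00125
  node-d: 0.285 × 0.03 = 0.00855
Normalizing constant = 0.06228875.
P(node-d | evidence) = 0.00855 / 0.06228875 ≈ 0.1373.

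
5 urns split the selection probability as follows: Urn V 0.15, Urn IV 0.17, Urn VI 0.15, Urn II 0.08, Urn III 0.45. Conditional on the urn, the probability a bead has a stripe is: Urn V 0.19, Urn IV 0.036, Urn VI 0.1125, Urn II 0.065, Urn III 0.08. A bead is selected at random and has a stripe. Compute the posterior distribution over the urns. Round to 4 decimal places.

Prior × likelihood for each hypothesis:
  Urn V: 0.15 × 0.19 = 0.0285
  Urn IV: 0.17 × 0.036 = 0.00612
  Urn VI: 0.15 × 0.1125 = 0.016875
  Urn II: 0.08 × 0.065 = 0.0052
  Urn III: 0.45 × 0.08 = 0.036
Normalizing constant = 0.092695.
P(Urn V | striped) = 0.0285/0.092695 ≈ 0.3075
P(Urn IV | striped) = 0.00612/0.092695 ≈ 0.0660
P(Urn VI | striped) = 0.016875/0.092695 ≈ 0.1820
P(Urn II | striped) = 0.0052/0.092695 ≈ 0.0561
P(Urn III | striped) = 0.036/0.092695 ≈ 0.3884

Urn V 0.3075, Urn IV 0.0660, Urn VI 0.1820, Urn II 0.0561, Urn III 0.3884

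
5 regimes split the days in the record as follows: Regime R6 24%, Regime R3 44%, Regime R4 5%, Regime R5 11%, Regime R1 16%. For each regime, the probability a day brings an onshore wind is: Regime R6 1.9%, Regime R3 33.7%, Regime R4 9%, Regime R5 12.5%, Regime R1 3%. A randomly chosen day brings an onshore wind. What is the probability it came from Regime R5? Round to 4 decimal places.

Unnormalized posteriors (prior × likelihood):
  Regime R6: 0.24 × 0.019 = 0.00456
  Regime R3: 0.44 × 0.337 = 0.14828
  Regime R4: 0.05 × 0.09 = 0.0045
  Regime R5: 0.11 × 0.125 = 0.01375
  Regime R1: 0.16 × 0.03 = 0.0048
Total = 0.17589.
P(Regime R5 | evidence) = 0.01375 / 0.17589 ≈ 0.0782.

0.0782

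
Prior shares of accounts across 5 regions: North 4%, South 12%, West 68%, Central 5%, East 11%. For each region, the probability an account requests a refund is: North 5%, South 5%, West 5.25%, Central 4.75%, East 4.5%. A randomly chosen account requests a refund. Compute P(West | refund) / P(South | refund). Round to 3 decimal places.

5.950

Unnormalized posteriors (prior × likelihood):
  North: 0.04 × 0.05 = 0.002
  South: 0.12 × 0.05 = 0.006
  West: 0.68 × 0.0525 = 0.0357
  Central: 0.05 × 0.0475 = 0.002375
  East: 0.11 × 0.045 = 0.00495
Total = 0.051025.
The ratio is 0.0357 / 0.006 (the normalizer cancels) = 5.950.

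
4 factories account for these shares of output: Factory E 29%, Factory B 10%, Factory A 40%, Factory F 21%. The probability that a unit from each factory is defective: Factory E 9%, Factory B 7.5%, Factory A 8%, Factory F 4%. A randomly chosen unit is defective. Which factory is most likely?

Factory A

Prior × likelihood for each hypothesis:
  Factory E: 0.29 × 0.09 = 0.0261
  Factory B: 0.1 × 0.075 = 0.0075
  Factory A: 0.4 × 0.08 = 0.032
  Factory F: 0.21 × 0.04 = 0.0084
Normalizing constant = 0.074.
Largest term belongs to Factory A, so Factory A is most probable.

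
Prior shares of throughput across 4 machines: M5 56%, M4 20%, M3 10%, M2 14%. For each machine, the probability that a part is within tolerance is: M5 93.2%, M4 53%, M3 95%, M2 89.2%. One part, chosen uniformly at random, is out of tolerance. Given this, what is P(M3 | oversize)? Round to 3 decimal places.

0.033

Taking complements, P(oversize | each) = M5 0.068, M4 0.47, M3 0.05, M2 0.108.
By Bayes' rule, posterior ∝ prior × likelihood:
  M5: 0.56 × 0.068 = 0.03808
  M4: 0.2 × 0.47 = 0.094
  M3: 0.1 × 0.05 = 0.005
  M2: 0.14 × 0.108 = 0.01512
Normalizing constant = 0.1522.
P(M3 | evidence) = 0.005 / 0.1522 ≈ 0.033.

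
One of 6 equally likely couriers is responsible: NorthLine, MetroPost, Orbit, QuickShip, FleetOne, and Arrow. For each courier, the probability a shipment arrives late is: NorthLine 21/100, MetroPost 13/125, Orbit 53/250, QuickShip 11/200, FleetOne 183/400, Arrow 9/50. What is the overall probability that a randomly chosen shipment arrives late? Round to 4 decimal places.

0.2031

With a uniform prior (1/6 each), posterior ∝ likelihood:
  NorthLine: 0.21
  MetroPost: 0.104
  Orbit: 0.212
  QuickShip: 0.055
  FleetOne: 0.4575
  Arrow: 0.18
P(late) = (1/6) × (0.21 + 0.104 + 0.212 + 0.055 + 0.4575 + 0.18) = 1.2185/6 ≈ 0.2031.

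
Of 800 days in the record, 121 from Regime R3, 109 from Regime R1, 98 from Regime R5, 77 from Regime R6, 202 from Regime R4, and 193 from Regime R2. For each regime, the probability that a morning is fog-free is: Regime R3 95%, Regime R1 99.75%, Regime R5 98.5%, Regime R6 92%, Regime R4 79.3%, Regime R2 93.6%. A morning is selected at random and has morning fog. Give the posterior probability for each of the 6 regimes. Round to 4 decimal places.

Regime R3 0.0888, Regime R1 0.0040, Regime R5 0.0216, Regime R6 0.0904, Regime R4 0.6138, Regime R2 0.1813

Taking complements, P(fog | each) = Regime R3 0.05, Regime R1 0.0025, Regime R5 0.015, Regime R6 0.08, Regime R4 0.207, Regime R2 0.064.
Compute prior × likelihood for every hypothesis:
  Regime R3: 0.15125 × 0.05 = 0.0075625
  Regime R1: 0.13625 × 0.0025 = 0.000340625
  Regime R5: 0.1225 × 0.015 = 0.0018375
  Regime R6: 0.09625 × 0.08 = 0.0077
  Regime R4: 0.2525 × 0.207 = 0.0522675
  Regime R2: 0.24125 × 0.064 = 0.01544
Sum = 0.085148125.
P(Regime R3 | fog) = 0.0075625/0.085148125 ≈ 0.0888
P(Regime R1 | fog) = 0.000340625/0.085148125 ≈ 0.0040
P(Regime R5 | fog) = 0.0018375/0.085148125 ≈ 0.0216
P(Regime R6 | fog) = 0.0077/0.085148125 ≈ 0.0904
P(Regime R4 | fog) = 0.0522675/0.085148125 ≈ 0.6138
P(Regime R2 | fog) = 0.01544/0.085148125 ≈ 0.1813
(Check: 0.0888+0.0040+0.0216+0.0904+0.6138+0.1813 = 0.9999.)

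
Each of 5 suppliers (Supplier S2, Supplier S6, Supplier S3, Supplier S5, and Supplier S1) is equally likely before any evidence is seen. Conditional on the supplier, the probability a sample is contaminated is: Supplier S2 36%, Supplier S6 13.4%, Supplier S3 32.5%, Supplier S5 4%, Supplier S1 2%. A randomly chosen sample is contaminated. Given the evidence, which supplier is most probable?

Supplier S2

With a uniform prior (1/5 each), posterior ∝ likelihood:
  Supplier S2: 0.36
  Supplier S6: 0.134
  Supplier S3: 0.325
  Supplier S5: 0.04
  Supplier S1: 0.02
Normalizing constant = 0.879.
Largest term belongs to Supplier S2, so Supplier S2 is most probable.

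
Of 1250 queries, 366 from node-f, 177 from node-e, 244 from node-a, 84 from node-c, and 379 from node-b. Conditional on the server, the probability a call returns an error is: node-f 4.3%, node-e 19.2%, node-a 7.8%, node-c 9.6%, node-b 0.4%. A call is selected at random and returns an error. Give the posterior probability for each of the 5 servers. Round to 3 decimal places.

Prior × likelihood for each hypothesis:
  node-f: 0.2928 × 0.043 = 0.0125904
  node-e: 0.1416 × 0.192 = 0.0271872
  node-a: 0.1952 × 0.078 = 0.0152256
  node-c: 0.0672 × 0.096 = 0.0064512
  node-b: 0.3032 × 0.004 = 0.0012128
Normalizing constant = 0.0626672.
P(node-f | error) = 0.0125904/0.0626672 ≈ 0.201
P(node-e | error) = 0.0271872/0.0626672 ≈ 0.434
P(node-a | error) = 0.0152256/0.0626672 ≈ 0.243
P(node-c | error) = 0.0064512/0.0626672 ≈ 0.103
P(node-b | error) = 0.0012128/0.0626672 ≈ 0.019

node-f 0.201, node-e 0.434, node-a 0.243, node-c 0.103, node-b 0.019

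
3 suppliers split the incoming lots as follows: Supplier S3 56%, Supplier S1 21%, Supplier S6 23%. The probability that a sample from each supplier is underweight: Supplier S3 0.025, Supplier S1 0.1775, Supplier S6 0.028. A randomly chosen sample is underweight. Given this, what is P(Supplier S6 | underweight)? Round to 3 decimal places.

By Bayes' rule, posterior ∝ prior × likelihood:
  Supplier S3: 0.56 × 0.025 = 0.014
  Supplier S1: 0.21 × 0.1775 = 0.037275
  Supplier S6: 0.23 × 0.028 = 0.00644
Total = 0.057715.
P(Supplier S6 | evidence) = 0.00644 / 0.057715 ≈ 0.112.

0.112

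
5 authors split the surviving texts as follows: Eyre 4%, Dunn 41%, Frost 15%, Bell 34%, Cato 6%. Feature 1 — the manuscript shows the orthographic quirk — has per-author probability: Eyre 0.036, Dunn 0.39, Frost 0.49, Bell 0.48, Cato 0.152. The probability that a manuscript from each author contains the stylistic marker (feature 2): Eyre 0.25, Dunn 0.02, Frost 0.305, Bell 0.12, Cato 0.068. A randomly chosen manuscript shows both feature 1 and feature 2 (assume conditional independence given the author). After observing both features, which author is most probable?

Frost

Prior × likelihood for each hypothesis:
  Eyre: 0.04 × 0.036 × 0.25 = 0.00036
  Dunn: 0.41 × 0.39 × 0.02 = 0.003198
  Frost: 0.15 × 0.49 × 0.305 = 0.0224175
  Bell: 0.34 × 0.48 × 0.12 = 0.019584
  Cato: 0.06 × 0.152 × 0.068 = 0.00062016
Total = 0.04617966.
Largest term belongs to Frost, so Frost is most probable.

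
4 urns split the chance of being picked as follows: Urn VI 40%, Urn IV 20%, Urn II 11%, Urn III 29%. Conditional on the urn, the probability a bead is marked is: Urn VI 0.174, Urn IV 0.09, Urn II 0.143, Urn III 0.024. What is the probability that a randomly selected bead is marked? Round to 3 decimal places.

Unnormalized posteriors (prior × likelihood):
  Urn VI: 0.4 × 0.174 = 0.0696
  Urn IV: 0.2 × 0.09 = 0.018
  Urn II: 0.11 × 0.143 = 0.01573
  Urn III: 0.29 × 0.024 = 0.00696
P(marked) = 0.0696 + 0.018 + 0.01573 + 0.00696 = 0.11029 → 0.110.

0.110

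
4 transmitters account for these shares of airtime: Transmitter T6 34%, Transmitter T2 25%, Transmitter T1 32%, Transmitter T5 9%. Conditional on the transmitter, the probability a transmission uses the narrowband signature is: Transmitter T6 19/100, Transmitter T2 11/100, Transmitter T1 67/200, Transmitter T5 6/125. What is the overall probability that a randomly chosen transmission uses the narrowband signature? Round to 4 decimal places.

Unnormalized posteriors (prior × likelihood):
  Transmitter T6: 0.34 × 0.19 = 0.0646
  Transmitter T2: 0.25 × 0.11 = 0.0275
  Transmitter T1: 0.32 × 0.335 = 0.1072
  Transmitter T5: 0.09 × 0.048 = 0.00432
P(narrowband) = 0.0646 + 0.0275 + 0.1072 + 0.00432 = 0.20362 → 0.2036.

0.2036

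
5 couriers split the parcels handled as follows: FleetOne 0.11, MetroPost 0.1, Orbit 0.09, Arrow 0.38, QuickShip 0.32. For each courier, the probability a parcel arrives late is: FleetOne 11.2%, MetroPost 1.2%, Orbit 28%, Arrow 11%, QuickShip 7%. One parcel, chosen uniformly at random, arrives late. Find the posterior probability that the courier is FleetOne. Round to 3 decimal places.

Unnormalized posteriors (prior × likelihood):
  FleetOne: 0.11 × 0.112 = 0.01232
  MetroPost: 0.1 × 0.012 = 0.0012
  Orbit: 0.09 × 0.28 = 0.0252
  Arrow: 0.38 × 0.11 = 0.0418
  QuickShip: 0.32 × 0.07 = 0.0224
Sum = 0.10292.
P(FleetOne | evidence) = 0.01232 / 0.10292 ≈ 0.120.

0.120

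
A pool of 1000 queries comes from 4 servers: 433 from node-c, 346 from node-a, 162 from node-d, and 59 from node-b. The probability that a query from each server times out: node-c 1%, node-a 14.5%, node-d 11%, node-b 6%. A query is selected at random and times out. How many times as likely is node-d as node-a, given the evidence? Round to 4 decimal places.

Prior × likelihood for each hypothesis:
  node-c: 0.433 × 0.01 = 0.00433
  node-a: 0.346 × 0.145 = 0.05017
  node-d: 0.162 × 0.11 = 0.01782
  node-b: 0.059 × 0.06 = 0.00354
Normalizing constant = 0.07586.
The ratio is 0.01782 / 0.05017 (the normalizer cancels) = 0.3552.

0.3552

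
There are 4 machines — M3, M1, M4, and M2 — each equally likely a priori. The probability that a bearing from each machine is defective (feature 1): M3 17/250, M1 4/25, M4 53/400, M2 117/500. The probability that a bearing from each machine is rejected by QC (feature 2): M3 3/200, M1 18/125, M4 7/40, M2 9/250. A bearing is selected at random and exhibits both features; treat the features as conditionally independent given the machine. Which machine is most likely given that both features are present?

M4

With a uniform prior (1/4 each), posterior ∝ likelihood:
  M3: 0.068 × 0.015 = 0.00102
  M1: 0.16 × 0.144 = 0.02304
  M4: 0.1325 × 0.175 = 0.0231875
  M2: 0.234 × 0.036 = 0.008424
Total = 0.0556715.
Largest term belongs to M4, so M4 is most probable.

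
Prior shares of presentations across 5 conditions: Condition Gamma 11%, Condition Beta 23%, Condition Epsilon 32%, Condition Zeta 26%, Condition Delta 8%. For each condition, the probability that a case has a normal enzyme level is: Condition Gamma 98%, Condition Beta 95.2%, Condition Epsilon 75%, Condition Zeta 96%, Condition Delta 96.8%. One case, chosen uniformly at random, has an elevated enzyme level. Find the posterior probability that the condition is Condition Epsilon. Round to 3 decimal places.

0.753

Taking complements, P(elevated | each) = Condition Gamma 0.02, Condition Beta 0.048, Condition Epsilon 0.25, Condition Zeta 0.04, Condition Delta 0.032.
Compute prior × likelihood for every hypothesis:
  Condition Gamma: 0.11 × 0.02 = 0.0022
  Condition Beta: 0.23 × 0.048 = 0.01104
  Condition Epsilon: 0.32 × 0.25 = 0.08
  Condition Zeta: 0.26 × 0.04 = 0.0104
  Condition Delta: 0.08 × 0.032 = 0.00256
Sum = 0.1062.
P(Condition Epsilon | evidence) = 0.08 / 0.1062 ≈ 0.753.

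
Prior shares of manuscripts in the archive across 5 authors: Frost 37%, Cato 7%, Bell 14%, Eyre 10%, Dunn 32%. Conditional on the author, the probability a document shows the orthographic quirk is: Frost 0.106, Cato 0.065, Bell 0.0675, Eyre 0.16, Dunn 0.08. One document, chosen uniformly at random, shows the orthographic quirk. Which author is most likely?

Unnormalized posteriors (prior × likelihood):
  Frost: 0.37 × 0.106 = 0.03922
  Cato: 0.07 × 0.065 = 0.00455
  Bell: 0.14 × 0.0675 = 0.00945
  Eyre: 0.1 × 0.16 = 0.016
  Dunn: 0.32 × 0.08 = 0.0256
Total = 0.09482.
Largest term belongs to Frost, so Frost is most probable.

Frost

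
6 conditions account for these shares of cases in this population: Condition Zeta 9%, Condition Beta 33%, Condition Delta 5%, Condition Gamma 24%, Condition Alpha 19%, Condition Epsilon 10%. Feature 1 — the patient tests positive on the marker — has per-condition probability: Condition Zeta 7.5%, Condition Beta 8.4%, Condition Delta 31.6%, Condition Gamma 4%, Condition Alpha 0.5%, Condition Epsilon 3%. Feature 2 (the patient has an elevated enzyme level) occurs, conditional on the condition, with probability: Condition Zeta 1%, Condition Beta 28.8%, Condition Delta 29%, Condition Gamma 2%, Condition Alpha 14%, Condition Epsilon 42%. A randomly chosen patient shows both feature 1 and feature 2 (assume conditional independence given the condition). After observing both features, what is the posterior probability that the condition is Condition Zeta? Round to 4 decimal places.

0.0047

By Bayes' rule, posterior ∝ prior × likelihood:
  Condition Zeta: 0.09 × 0.075 × 0.01 = 0.0000675
  Condition Beta: 0.33 × 0.084 × 0.288 = 0.00798336
  Condition Delta: 0.05 × 0.316 × 0.29 = 0.004582
  Condition Gamma: 0.24 × 0.04 × 0.02 = 0.000192
  Condition Alpha: 0.19 × 0.005 × 0.14 = 0.000133
  Condition Epsilon: 0.1 × 0.03 × 0.42 = 0.00126
Total = 0.01421786.
P(Condition Zeta | evidence) = 0.0000675 / 0.01421786 ≈ 0.0047.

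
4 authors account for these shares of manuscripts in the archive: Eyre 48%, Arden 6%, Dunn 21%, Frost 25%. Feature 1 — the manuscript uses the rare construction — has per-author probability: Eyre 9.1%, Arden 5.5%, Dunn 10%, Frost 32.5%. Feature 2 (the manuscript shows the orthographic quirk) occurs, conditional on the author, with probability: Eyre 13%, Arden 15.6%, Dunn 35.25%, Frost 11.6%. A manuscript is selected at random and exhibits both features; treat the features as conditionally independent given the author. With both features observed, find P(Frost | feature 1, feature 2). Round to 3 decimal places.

Prior × likelihood for each hypothesis:
  Eyre: 0.48 × 0.091 × 0.13 = 0.0056784
  Arden: 0.06 × 0.055 × 0.156 = 0.0005148
  Dunn: 0.21 × 0.1 × 0.3525 = 0.0074025
  Frost: 0.25 × 0.325 × 0.116 = 0.009425
Sum = 0.0230207.
P(Frost | evidence) = 0.009425 / 0.0230207 ≈ 0.409.

0.409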